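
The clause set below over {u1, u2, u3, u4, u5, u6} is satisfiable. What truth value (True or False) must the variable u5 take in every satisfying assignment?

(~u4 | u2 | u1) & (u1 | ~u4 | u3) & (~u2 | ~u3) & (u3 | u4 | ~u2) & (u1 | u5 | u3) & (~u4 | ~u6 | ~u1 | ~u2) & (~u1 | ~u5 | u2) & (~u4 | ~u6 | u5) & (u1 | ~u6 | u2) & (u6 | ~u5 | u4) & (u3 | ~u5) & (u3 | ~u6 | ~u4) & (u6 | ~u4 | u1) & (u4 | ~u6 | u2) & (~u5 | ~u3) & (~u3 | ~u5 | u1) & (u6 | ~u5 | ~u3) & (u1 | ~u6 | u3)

False

Suppose u5 = 1.
(u3) alone gives u3 = 1.
Now (~u3) is unsatisfied and unit — conflict.
So every satisfying assignment has u5 = False.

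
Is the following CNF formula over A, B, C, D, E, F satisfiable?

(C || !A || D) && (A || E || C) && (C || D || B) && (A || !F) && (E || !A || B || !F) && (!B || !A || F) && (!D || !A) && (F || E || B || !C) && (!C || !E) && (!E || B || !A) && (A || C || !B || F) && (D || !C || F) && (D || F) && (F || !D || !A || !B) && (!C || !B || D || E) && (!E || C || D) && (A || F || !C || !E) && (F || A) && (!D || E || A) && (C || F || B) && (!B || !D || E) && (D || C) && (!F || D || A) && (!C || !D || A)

No, unsatisfiable

Suppose A = true.
From the singleton clause (!D), D = false.
From the singleton clause (C), C = true.
From the singleton clause (!E), E = false.
From the singleton clause (F), F = true.
From the singleton clause (B), B = true.
That conflicts with the unit clause (!B).
Backtrack on A: now try A = false.
From the singleton clause (!F), F = false.
That conflicts with the unit clause (F).
Either choice for A ends in contradiction.
No assignment satisfies every clause.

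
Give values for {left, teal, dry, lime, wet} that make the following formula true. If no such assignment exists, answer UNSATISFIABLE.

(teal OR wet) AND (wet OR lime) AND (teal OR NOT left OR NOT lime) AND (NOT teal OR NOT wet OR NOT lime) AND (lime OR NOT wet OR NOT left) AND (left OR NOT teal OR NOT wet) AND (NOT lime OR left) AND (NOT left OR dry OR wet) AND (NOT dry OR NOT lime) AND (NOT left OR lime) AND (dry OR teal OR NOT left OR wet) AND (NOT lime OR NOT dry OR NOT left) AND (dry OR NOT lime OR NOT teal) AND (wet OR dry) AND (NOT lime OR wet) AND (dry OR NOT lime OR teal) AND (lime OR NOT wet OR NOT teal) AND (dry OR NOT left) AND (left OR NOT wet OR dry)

left: false, teal: false, dry: true, lime: false, wet: true

Try teal = false.
(wet) alone gives wet = true.
Try left = false.
(NOT lime) alone gives lime = false.
(dry) alone gives dry = true.
All clauses are satisfied.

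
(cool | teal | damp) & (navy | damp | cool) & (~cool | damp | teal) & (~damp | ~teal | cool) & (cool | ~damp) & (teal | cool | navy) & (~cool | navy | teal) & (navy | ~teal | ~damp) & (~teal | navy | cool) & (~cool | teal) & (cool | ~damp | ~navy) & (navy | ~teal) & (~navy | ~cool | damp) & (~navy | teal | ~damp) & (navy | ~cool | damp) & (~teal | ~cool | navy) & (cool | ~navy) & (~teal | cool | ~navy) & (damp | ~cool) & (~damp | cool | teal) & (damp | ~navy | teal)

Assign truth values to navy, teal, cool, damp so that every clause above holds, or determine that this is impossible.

navy=1,  teal=1,  cool=1,  damp=1

Try cool = 1.
The clause (teal) is unit, so teal = 1.
The clause (navy) is unit, so navy = 1.
The clause (damp) is unit, so damp = 1.
This assignment satisfies each clause.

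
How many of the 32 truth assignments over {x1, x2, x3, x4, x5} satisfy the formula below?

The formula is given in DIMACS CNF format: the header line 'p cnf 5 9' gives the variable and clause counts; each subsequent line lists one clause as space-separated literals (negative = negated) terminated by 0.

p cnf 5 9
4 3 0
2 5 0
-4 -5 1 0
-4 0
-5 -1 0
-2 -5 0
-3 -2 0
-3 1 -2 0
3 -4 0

1

There are 2^5 = 32 truth assignments over (x1, x2, x3, x4, x5).
Split on x1. With x1 = True, the clauses containing x1 are satisfied and ¬x1 drops from the rest; 0 of the 2^4 = 16 assignments to the other variables satisfy what remains.
With x1 = False, by the same count on the reduced clause set, 1 assignment works.
(One model: x1=F, x2=F, x3=T, x4=F, x5=T.)
Total: 0 + 1 = 1.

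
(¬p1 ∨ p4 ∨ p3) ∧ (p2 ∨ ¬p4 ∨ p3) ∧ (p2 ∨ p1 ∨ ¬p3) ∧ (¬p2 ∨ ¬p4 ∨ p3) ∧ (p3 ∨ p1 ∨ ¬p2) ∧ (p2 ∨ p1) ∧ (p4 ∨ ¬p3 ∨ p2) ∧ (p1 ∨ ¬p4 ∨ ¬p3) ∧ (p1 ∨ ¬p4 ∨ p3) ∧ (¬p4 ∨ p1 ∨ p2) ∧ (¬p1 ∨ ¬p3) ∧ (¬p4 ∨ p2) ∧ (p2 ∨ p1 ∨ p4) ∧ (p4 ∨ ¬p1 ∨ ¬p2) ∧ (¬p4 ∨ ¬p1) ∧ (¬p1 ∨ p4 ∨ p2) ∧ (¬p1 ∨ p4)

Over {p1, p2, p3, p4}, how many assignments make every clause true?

1

There are 2^4 = 16 truth assignments over (p1, p2, p3, p4).
Check each against the 17 clauses (columns in the order p1, p2, p3, p4):
  F F F F  ✗ fails (p2 ∨ p1)
  F F F T  ✗ fails (p2 ∨ ¬p4 ∨ p3)
  F F T F  ✗ fails (p2 ∨ p1 ∨ ¬p3)
  F F T T  ✗ fails (p2 ∨ p1 ∨ ¬p3)
  F T F F  ✗ fails (p3 ∨ p1 ∨ ¬p2)
  F T F T  ✗ fails (¬p2 ∨ ¬p4 ∨ p3)
  F T T F  ✓ satisfies all
  F T T T  ✗ fails (p1 ∨ ¬p4 ∨ ¬p3)
  T F F F  ✗ fails (¬p1 ∨ p4 ∨ p3)
  T F F T  ✗ fails (p2 ∨ ¬p4 ∨ p3)
  T F T F  ✗ fails (p4 ∨ ¬p3 ∨ p2)
  T F T T  ✗ fails (¬p1 ∨ ¬p3)
  T T F F  ✗ fails (¬p1 ∨ p4 ∨ p3)
  T T F T  ✗ fails (¬p2 ∨ ¬p4 ∨ p3)
  T T T F  ✗ fails (¬p1 ∨ ¬p3)
  T T T T  ✗ fails (¬p1 ∨ ¬p3)
1 of the 16 rows is a model.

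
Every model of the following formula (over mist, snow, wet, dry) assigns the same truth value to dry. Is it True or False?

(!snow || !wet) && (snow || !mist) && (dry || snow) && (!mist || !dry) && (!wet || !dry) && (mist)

False

Suppose dry = true.
The clause (!mist) is unit, so mist = false.
But (mist) is also a unit clause — contradiction.
So every satisfying assignment has dry = False.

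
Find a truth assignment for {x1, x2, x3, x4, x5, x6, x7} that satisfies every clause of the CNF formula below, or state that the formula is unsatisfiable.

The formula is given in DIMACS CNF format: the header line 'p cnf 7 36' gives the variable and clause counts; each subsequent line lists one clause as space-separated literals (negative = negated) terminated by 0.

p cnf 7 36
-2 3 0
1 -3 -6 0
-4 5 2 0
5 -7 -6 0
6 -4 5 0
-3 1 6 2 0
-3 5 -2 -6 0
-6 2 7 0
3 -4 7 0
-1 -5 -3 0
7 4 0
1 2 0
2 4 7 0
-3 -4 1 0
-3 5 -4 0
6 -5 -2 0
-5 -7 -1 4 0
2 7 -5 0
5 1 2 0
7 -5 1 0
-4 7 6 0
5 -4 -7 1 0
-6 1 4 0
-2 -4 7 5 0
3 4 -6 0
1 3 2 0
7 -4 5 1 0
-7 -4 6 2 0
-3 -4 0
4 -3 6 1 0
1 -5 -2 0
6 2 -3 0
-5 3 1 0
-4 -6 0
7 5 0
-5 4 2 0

Case x2 = False:
From the singleton clause (x1), x1 = True.
Case x4 = False:
From the singleton clause (x7), x7 = True.
From the singleton clause (¬x5), x5 = False.
From the singleton clause (¬x6), x6 = False.
From the singleton clause (¬x3), x3 = False.
This assignment satisfies each clause.

x1=True,  x2=False,  x3=False,  x4=False,  x5=False,  x6=False,  x7=True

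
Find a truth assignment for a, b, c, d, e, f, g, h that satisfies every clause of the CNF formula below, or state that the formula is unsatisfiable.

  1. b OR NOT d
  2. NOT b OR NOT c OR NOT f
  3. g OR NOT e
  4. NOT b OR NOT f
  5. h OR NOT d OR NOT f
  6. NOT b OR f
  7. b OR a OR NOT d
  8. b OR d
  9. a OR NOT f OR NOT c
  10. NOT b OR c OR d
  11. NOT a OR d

Branch on b: set b = true.
(NOT f) alone gives f = false.
But (f) is also a unit clause — contradiction.
That branch fails; take b = false instead.
(NOT d) alone gives d = false.
But (d) is also a unit clause — contradiction.
Both values of b lead to a conflict.

UNSATISFIABLE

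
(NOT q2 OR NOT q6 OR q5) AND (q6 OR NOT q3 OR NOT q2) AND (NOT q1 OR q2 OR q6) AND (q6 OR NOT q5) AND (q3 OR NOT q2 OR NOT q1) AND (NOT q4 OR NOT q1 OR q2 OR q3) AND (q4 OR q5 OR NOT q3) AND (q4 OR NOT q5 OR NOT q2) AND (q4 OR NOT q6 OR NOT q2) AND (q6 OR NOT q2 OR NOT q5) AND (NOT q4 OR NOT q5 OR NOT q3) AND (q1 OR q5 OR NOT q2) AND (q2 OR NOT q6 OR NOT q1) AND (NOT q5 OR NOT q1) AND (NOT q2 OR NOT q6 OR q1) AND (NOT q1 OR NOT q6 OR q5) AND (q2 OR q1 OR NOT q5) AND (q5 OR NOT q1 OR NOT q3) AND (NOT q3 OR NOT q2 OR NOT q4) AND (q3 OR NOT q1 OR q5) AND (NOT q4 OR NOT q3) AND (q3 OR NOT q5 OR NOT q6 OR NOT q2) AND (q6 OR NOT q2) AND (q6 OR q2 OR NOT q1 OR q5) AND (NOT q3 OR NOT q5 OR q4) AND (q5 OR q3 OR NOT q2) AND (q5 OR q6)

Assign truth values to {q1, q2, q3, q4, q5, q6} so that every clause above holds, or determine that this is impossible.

Case q6 = true:
Case q2 = false:
The clause (NOT q1) is unit, so q1 = false.
The clause (NOT q5) is unit, so q5 = false.
Case q4 = true:
The clause (NOT q3) is unit, so q3 = false.
This assignment satisfies each clause.

q1: false, q2: false, q3: false, q4: true, q5: false, q6: true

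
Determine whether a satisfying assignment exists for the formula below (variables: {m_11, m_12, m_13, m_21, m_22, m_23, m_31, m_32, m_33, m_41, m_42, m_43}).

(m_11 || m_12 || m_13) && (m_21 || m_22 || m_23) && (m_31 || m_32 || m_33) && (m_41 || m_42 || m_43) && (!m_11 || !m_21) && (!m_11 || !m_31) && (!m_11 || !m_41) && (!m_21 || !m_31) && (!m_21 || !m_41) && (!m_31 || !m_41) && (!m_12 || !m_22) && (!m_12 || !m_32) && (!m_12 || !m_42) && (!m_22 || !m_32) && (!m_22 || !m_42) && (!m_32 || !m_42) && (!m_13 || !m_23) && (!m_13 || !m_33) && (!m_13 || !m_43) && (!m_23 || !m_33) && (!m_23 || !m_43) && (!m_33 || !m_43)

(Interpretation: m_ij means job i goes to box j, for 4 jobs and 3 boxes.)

No, unsatisfiable

Suppose m_11 = false.
Suppose m_12 = true.
Unit clause (!m_22) forces m_22 = false.
Unit clause (!m_32) forces m_32 = false.
Unit clause (!m_42) forces m_42 = false.
Suppose m_21 = true.
Unit clause (!m_31) forces m_31 = false.
Unit clause (m_33) forces m_33 = true.
Unit clause (!m_41) forces m_41 = false.
Unit clause (m_43) forces m_43 = true.
But (!m_43) is also a unit clause — contradiction.
Undo m_21 and try m_21 = false.
Unit clause (m_23) forces m_23 = true.
Unit clause (!m_13) forces m_13 = false.
Unit clause (!m_33) forces m_33 = false.
Unit clause (m_31) forces m_31 = true.
Unit clause (!m_41) forces m_41 = false.
Unit clause (m_43) forces m_43 = true.
But (!m_43) is also a unit clause — contradiction.
Either choice for m_21 ends in contradiction.
Undo m_12 and try m_12 = false.
Unit clause (m_13) forces m_13 = true.
Unit clause (!m_23) forces m_23 = false.
Unit clause (!m_33) forces m_33 = false.
Unit clause (!m_43) forces m_43 = false.
Suppose m_21 = true.
Unit clause (!m_31) forces m_31 = false.
Unit clause (m_32) forces m_32 = true.
Unit clause (!m_41) forces m_41 = false.
Unit clause (m_42) forces m_42 = true.
But (!m_42) is also a unit clause — contradiction.
Undo m_21 and try m_21 = false.
Unit clause (m_22) forces m_22 = true.
Unit clause (!m_32) forces m_32 = false.
Unit clause (m_31) forces m_31 = true.
Unit clause (!m_41) forces m_41 = false.
Unit clause (m_42) forces m_42 = true.
But (!m_42) is also a unit clause — contradiction.
Either choice for m_21 ends in contradiction.
Either choice for m_12 ends in contradiction.
Undo m_11 and try m_11 = true.
Unit clause (!m_21) forces m_21 = false.
Unit clause (!m_31) forces m_31 = false.
Unit clause (!m_41) forces m_41 = false.
Suppose m_22 = true.
Unit clause (!m_12) forces m_12 = false.
Unit clause (!m_32) forces m_32 = false.
Unit clause (m_33) forces m_33 = true.
Unit clause (!m_42) forces m_42 = false.
Unit clause (m_43) forces m_43 = true.
But (!m_43) is also a unit clause — contradiction.
Undo m_22 and try m_22 = false.
Unit clause (m_23) forces m_23 = true.
Unit clause (!m_13) forces m_13 = false.
Unit clause (!m_33) forces m_33 = false.
Unit clause (m_32) forces m_32 = true.
Unit clause (!m_12) forces m_12 = false.
Unit clause (!m_42) forces m_42 = false.
Unit clause (m_43) forces m_43 = true.
But (!m_43) is also a unit clause — contradiction.
Either choice for m_22 ends in contradiction.
Either choice for m_11 ends in contradiction.
No assignment satisfies every clause.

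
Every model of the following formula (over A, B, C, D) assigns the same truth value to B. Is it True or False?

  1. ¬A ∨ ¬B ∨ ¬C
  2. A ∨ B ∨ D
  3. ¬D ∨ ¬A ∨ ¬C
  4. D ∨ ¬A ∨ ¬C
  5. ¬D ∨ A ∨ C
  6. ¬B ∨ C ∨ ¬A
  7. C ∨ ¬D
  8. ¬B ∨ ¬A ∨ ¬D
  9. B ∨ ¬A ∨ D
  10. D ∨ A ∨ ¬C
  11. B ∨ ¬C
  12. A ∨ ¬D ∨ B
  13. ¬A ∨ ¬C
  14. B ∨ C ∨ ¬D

Suppose B = False.
From the singleton clause (¬C), C = False.
From the singleton clause (¬D), D = False.
From the singleton clause (A), A = True.
But (¬A) is also a unit clause — contradiction.
So every satisfying assignment has B = True.

True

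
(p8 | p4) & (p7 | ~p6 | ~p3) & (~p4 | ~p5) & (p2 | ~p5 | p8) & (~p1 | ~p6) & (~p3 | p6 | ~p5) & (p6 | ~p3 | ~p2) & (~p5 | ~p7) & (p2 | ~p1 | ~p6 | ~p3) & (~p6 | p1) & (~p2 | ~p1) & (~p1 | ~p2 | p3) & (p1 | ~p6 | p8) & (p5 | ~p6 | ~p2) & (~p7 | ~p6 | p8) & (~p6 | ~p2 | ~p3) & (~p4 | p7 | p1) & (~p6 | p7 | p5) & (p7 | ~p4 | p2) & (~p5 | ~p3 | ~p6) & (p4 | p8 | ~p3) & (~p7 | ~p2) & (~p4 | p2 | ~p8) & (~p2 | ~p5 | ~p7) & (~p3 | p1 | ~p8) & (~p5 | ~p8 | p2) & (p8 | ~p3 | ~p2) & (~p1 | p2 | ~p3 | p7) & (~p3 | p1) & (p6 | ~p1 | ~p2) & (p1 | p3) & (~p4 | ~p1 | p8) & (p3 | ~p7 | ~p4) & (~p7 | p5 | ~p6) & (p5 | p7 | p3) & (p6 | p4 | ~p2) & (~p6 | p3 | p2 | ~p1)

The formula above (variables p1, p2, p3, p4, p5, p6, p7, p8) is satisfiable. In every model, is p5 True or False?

Suppose p5 = 1.
Unit clause (~p4) forces p4 = 0.
Unit clause (p8) forces p8 = 1.
Unit clause (~p7) forces p7 = 0.
Unit clause (p2) forces p2 = 1.
Unit clause (~p1) forces p1 = 0.
Unit clause (~p6) forces p6 = 0.
But (p6) is also a unit clause — contradiction.
So every satisfying assignment has p5 = False.

False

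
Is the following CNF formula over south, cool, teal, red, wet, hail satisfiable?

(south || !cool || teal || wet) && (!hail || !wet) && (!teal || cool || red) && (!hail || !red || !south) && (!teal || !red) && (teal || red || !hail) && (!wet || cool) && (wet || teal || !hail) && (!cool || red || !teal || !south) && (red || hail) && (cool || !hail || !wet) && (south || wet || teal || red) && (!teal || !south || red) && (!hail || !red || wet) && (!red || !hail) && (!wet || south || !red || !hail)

Satisfiable

Case hail = false:
(red) alone gives red = true.
(!teal) alone gives teal = false.
Case wet = true:
(cool) alone gives cool = true.
Every clause is now satisfied; south is unconstrained.
A satisfying assignment: south: false, cool: true, teal: false, red: true, wet: true, hail: false.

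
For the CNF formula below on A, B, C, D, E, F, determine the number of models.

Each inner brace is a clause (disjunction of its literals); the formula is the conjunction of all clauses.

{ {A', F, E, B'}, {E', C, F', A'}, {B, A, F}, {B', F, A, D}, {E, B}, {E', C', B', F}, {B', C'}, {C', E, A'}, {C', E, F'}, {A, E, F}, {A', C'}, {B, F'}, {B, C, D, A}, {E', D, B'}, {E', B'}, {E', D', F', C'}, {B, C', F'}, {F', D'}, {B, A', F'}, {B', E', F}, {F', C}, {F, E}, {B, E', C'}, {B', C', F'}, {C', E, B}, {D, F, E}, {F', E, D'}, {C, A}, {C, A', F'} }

There are 2^6 = 64 truth assignments over (A, B, C, D, E, F).
Split on B. With B = 1, the clauses containing B are satisfied and B' drops from the rest; 0 of the 2^5 = 32 assignments to the other variables satisfy what remains.
With B = 0, by the same count on the reduced clause set, 2 assignments work.
Total: 0 + 2 = 2.

2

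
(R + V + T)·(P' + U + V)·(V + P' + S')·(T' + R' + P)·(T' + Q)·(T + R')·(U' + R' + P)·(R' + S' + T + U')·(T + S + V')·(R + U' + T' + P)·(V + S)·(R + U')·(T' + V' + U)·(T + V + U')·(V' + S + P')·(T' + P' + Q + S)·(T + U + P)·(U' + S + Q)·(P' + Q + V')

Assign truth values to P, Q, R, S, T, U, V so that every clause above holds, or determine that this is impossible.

P=1, Q=1, R=0, S=1, T=0, U=0, V=1

Case T = 0:
Unit clause (R') forces R = 0.
Unit clause (V) forces V = 1.
Unit clause (S) forces S = 1.
Unit clause (U') forces U = 0.
Unit clause (P) forces P = 1.
Unit clause (Q) forces Q = 1.
Every clause now holds.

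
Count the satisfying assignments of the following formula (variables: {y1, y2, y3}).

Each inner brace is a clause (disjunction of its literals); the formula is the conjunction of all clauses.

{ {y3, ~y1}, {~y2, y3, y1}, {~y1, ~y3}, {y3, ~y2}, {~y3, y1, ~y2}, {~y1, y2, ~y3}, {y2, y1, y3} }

There are 2^3 = 8 truth assignments over (y1, y2, y3).
Split on y2. With y2 = 1, the clauses containing y2 are satisfied and ~y2 drops from the rest; 0 of the 2^2 = 4 assignments to the other variables satisfy what remains.
With y2 = 0, by the same count on the reduced clause set, 1 assignment works.
(One model: y1=F, y2=F, y3=T.)
Total: 0 + 1 = 1.

1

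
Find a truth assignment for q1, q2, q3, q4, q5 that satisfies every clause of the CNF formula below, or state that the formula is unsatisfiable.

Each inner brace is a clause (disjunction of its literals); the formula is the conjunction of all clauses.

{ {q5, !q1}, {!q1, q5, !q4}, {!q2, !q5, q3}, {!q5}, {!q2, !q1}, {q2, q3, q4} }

The clause (!q5) is unit, so q5 = false.
The clause (!q1) is unit, so q1 = false.
Case q2 = true:
All clauses hold; q3, q4 can take either value.

q1 ↦ false; q2 ↦ true; q3 ↦ true; q4 ↦ false; q5 ↦ false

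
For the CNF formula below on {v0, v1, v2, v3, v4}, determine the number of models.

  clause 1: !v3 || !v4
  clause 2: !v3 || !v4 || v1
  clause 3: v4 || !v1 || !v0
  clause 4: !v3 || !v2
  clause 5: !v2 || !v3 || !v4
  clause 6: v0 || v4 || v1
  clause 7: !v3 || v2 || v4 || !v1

There are 2^5 = 32 truth assignments over (v0, v1, v2, v3, v4).
Split on v1. With v1 = true, the clauses containing v1 are satisfied and !v1 drops from the rest; 6 of the 2^4 = 16 assignments to the other variables satisfy what remains.
With v1 = false, by the same count on the reduced clause set, 7 assignments work.
Total: 6 + 7 = 13.

13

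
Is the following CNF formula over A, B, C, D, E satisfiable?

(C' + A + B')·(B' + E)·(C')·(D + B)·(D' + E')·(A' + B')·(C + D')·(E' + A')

Yes, satisfiable

From the singleton clause (C'), C = 0.
From the singleton clause (D'), D = 0.
From the singleton clause (B), B = 1.
From the singleton clause (E), E = 1.
From the singleton clause (A'), A = 0.
This assignment satisfies each clause.
A satisfying assignment: A ↦ 0,  B ↦ 1,  C ↦ 0,  D ↦ 0,  E ↦ 1.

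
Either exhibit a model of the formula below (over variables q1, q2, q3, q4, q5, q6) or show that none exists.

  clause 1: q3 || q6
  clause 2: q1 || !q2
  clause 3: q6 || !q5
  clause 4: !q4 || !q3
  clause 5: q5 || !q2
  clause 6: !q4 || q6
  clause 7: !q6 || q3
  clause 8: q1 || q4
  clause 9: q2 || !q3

Case q3 = true:
Unit clause (!q4) forces q4 = false.
Unit clause (q1) forces q1 = true.
Unit clause (q2) forces q2 = true.
Unit clause (q5) forces q5 = true.
Unit clause (q6) forces q6 = true.
This assignment satisfies each clause.

q1 ↦ true; q2 ↦ true; q3 ↦ true; q4 ↦ false; q5 ↦ true; q6 ↦ true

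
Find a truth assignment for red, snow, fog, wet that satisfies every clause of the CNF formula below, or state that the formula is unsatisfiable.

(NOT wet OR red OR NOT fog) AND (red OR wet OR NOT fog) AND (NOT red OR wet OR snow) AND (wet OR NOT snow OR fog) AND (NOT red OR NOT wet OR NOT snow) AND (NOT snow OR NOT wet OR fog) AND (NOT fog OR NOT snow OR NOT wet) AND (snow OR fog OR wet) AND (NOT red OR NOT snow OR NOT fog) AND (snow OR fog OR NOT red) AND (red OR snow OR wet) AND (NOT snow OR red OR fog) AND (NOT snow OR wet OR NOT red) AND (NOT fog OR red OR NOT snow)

Case wet = true:
Case red = false:
From the singleton clause (NOT fog), fog = false.
From the singleton clause (NOT snow), snow = false.
All clauses are satisfied.

red: false; snow: false; fog: false; wet: true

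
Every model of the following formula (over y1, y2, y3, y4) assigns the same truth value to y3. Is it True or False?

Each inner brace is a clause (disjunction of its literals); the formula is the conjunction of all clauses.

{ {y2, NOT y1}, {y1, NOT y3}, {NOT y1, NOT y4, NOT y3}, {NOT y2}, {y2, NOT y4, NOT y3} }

False

Suppose y3 = true.
Unit clause (y1) forces y1 = true.
Unit clause (y2) forces y2 = true.
Now (NOT y2) is unsatisfied and unit — conflict.
So every satisfying assignment has y3 = False.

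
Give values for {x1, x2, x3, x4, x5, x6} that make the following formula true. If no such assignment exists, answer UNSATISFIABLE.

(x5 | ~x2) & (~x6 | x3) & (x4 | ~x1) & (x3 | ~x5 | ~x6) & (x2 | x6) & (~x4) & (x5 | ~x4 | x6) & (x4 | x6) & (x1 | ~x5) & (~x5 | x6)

x1 ↦ 0, x2 ↦ 0, x3 ↦ 1, x4 ↦ 0, x5 ↦ 0, x6 ↦ 1

(~x4) alone gives x4 = 0.
(~x1) alone gives x1 = 0.
(x6) alone gives x6 = 1.
(x3) alone gives x3 = 1.
(~x5) alone gives x5 = 0.
(~x2) alone gives x2 = 0.
All clauses are satisfied.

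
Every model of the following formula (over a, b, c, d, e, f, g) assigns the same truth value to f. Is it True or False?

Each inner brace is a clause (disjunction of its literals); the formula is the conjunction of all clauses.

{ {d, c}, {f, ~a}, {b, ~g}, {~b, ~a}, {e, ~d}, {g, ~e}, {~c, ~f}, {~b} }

False

Suppose f = 1.
(~c) alone gives c = 0.
(d) alone gives d = 1.
(e) alone gives e = 1.
(g) alone gives g = 1.
(b) alone gives b = 1.
But (~b) is also a unit clause — contradiction.
So every satisfying assignment has f = False.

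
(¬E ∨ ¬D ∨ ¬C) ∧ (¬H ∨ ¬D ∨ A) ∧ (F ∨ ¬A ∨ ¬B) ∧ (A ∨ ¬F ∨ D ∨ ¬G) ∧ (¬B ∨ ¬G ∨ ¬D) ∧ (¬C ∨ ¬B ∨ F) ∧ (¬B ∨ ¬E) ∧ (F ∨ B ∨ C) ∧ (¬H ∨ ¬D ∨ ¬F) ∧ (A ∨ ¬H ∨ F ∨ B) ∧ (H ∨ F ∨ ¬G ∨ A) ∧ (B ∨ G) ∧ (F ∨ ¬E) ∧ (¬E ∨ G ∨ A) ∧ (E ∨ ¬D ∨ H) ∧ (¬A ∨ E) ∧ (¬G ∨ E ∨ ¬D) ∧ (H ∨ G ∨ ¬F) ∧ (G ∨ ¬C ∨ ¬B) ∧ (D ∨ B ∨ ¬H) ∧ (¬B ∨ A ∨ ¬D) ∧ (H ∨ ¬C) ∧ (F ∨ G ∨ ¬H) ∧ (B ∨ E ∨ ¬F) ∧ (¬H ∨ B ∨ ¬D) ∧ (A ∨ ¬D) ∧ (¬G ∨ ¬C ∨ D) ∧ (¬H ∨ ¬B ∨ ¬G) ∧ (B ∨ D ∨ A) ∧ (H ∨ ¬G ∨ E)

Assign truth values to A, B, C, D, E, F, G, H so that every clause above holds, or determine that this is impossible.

A ↦ False,  B ↦ True,  C ↦ False,  D ↦ False,  E ↦ False,  F ↦ False,  G ↦ False,  H ↦ False

Suppose B = True.
(¬E) alone gives E = False.
(¬A) alone gives A = False.
(¬D) alone gives D = False.
Suppose F = False.
(¬C) alone gives C = False.
Suppose H = False.
(¬G) alone gives G = False.
All clauses are satisfied.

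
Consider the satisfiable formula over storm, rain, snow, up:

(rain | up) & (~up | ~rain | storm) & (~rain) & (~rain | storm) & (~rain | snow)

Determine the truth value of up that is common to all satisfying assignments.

True

Suppose up = 0.
The clause (rain) is unit, so rain = 1.
Now (~rain) is unsatisfied and unit — conflict.
So every satisfying assignment has up = True.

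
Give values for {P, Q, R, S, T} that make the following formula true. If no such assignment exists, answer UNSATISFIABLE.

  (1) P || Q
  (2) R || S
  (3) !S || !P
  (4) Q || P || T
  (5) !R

P: false,  Q: true,  R: false,  S: true,  T: true

Unit clause (!R) forces R = false.
Unit clause (S) forces S = true.
Unit clause (!P) forces P = false.
Unit clause (Q) forces Q = true.
All clauses hold; T can take either value.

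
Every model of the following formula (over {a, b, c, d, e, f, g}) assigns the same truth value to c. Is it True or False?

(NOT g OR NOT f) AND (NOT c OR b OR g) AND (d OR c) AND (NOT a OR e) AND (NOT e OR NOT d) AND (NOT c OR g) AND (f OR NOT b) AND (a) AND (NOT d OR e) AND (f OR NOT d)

True

Suppose c = false.
(d) alone gives d = true.
(NOT e) alone gives e = false.
That conflicts with the unit clause (e).
So every satisfying assignment has c = True.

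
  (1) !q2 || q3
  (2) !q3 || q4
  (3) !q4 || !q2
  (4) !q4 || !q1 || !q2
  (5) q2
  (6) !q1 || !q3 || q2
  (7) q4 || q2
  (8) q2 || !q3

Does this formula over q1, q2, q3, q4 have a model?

No

The clause (q2) is unit, so q2 = true.
The clause (q3) is unit, so q3 = true.
The clause (q4) is unit, so q4 = true.
But (!q4) is also a unit clause — contradiction.
No assignment satisfies every clause.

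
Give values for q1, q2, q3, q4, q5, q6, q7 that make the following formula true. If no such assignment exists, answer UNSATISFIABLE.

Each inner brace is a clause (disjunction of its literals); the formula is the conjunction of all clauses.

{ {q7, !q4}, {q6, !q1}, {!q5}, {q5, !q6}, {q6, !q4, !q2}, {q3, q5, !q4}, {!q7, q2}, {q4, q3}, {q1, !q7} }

(!q5) alone gives q5 = false.
(!q6) alone gives q6 = false.
(!q1) alone gives q1 = false.
(!q7) alone gives q7 = false.
(!q4) alone gives q4 = false.
(q3) alone gives q3 = true.
No clause remains; q2 is free.

q1 ↦ false,  q2 ↦ false,  q3 ↦ true,  q4 ↦ false,  q5 ↦ false,  q6 ↦ false,  q7 ↦ false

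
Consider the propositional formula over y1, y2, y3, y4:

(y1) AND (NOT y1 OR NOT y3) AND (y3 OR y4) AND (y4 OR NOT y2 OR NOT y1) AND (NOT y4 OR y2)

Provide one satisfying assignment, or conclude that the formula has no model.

y1: true,  y2: true,  y3: false,  y4: true

The clause (y1) is unit, so y1 = true.
The clause (NOT y3) is unit, so y3 = false.
The clause (y4) is unit, so y4 = true.
The clause (y2) is unit, so y2 = true.
Every clause now holds.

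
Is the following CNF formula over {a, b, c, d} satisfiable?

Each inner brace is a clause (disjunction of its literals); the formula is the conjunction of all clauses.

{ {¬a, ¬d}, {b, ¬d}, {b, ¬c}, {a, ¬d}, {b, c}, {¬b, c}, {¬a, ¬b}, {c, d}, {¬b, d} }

Unsatisfiable

Case a = False:
(¬d) alone gives d = False.
(c) alone gives c = True.
(b) alone gives b = True.
But (¬b) is also a unit clause — contradiction.
So a must be the other value — set a = True.
(¬d) alone gives d = False.
(¬b) alone gives b = False.
(¬c) alone gives c = False.
But (c) is also a unit clause — contradiction.
Both values of a lead to a conflict.
No assignment satisfies every clause.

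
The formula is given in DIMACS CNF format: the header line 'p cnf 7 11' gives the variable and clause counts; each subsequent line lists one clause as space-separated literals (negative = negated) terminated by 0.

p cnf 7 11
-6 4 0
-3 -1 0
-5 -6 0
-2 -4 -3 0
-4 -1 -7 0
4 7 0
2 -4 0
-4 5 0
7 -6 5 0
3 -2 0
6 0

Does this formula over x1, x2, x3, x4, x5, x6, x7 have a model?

The clause (x6) is unit, so x6 = True.
The clause (x4) is unit, so x4 = True.
The clause (¬x5) is unit, so x5 = False.
That conflicts with the unit clause (x5).
No assignment satisfies every clause.

No, unsatisfiable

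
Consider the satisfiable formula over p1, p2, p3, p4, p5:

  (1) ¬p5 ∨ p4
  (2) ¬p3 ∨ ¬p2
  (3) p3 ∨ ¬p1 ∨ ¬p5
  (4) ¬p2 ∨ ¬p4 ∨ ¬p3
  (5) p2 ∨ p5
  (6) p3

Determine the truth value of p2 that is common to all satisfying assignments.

False

Suppose p2 = True.
(¬p3) alone gives p3 = False.
That conflicts with the unit clause (p3).
So every satisfying assignment has p2 = False.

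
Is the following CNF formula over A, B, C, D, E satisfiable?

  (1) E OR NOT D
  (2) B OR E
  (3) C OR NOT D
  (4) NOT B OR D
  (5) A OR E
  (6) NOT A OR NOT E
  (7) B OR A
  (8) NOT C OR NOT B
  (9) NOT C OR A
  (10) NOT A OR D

Try E = true.
The clause (NOT A) is unit, so A = false.
The clause (B) is unit, so B = true.
The clause (D) is unit, so D = true.
The clause (C) is unit, so C = true.
That conflicts with the unit clause (NOT C).
Backtrack on E: now try E = false.
The clause (NOT D) is unit, so D = false.
The clause (B) is unit, so B = true.
That conflicts with the unit clause (NOT B).
Neither E = true nor E = false works.
No assignment satisfies every clause.

No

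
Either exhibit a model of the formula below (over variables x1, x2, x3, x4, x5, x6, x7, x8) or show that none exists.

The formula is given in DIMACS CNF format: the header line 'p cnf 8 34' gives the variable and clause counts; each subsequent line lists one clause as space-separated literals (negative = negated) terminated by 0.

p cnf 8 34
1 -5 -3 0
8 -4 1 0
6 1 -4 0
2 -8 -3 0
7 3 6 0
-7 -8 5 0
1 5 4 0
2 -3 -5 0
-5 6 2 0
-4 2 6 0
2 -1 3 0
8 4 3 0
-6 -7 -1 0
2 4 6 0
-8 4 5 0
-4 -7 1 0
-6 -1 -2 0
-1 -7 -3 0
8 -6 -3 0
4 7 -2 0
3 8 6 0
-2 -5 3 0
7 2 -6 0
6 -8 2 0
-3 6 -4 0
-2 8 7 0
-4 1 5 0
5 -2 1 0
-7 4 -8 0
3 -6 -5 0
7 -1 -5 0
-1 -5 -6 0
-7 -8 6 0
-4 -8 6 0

UNSATISFIABLE

Branch on x1: set x1 = True.
Branch on x2: set x2 = True.
From the singleton clause (¬x6), x6 = False.
Branch on x7: set x7 = True.
From the singleton clause (¬x3), x3 = False.
From the singleton clause (x8), x8 = True.
That conflicts with the unit clause (¬x8).
So x7 must be the other value — set x7 = False.
From the singleton clause (x3), x3 = True.
From the singleton clause (x4), x4 = True.
That conflicts with the unit clause (¬x4).
Both values of x7 lead to a conflict.
So x2 must be the other value — set x2 = False.
From the singleton clause (x3), x3 = True.
From the singleton clause (¬x8), x8 = False.
From the singleton clause (¬x5), x5 = False.
From the singleton clause (¬x7), x7 = False.
From the singleton clause (¬x6), x6 = False.
From the singleton clause (¬x4), x4 = False.
That conflicts with the unit clause (x4).
Both values of x2 lead to a conflict.
So x1 must be the other value — set x1 = False.
Branch on x5: set x5 = False.
From the singleton clause (x4), x4 = True.
That conflicts with the unit clause (¬x4).
So x5 must be the other value — set x5 = True.
From the singleton clause (¬x3), x3 = False.
From the singleton clause (¬x2), x2 = False.
From the singleton clause (x6), x6 = True.
That conflicts with the unit clause (¬x6).
Both values of x5 lead to a conflict.
Both values of x1 lead to a conflict.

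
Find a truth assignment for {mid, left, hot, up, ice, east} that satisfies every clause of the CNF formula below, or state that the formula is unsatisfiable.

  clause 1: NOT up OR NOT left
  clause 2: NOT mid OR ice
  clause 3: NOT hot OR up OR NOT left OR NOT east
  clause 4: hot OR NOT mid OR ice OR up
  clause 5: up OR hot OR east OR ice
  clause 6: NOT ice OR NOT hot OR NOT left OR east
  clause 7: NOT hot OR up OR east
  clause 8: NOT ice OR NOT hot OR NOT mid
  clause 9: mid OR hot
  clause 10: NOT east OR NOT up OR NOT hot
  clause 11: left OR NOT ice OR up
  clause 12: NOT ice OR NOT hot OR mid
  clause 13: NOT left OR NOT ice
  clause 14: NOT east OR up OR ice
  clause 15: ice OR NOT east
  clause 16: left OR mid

mid: true; left: false; hot: false; up: true; ice: true; east: true

Suppose up = true.
Unit clause (NOT left) forces left = false.
Unit clause (mid) forces mid = true.
Unit clause (ice) forces ice = true.
Unit clause (NOT hot) forces hot = false.
No clause remains; east is free.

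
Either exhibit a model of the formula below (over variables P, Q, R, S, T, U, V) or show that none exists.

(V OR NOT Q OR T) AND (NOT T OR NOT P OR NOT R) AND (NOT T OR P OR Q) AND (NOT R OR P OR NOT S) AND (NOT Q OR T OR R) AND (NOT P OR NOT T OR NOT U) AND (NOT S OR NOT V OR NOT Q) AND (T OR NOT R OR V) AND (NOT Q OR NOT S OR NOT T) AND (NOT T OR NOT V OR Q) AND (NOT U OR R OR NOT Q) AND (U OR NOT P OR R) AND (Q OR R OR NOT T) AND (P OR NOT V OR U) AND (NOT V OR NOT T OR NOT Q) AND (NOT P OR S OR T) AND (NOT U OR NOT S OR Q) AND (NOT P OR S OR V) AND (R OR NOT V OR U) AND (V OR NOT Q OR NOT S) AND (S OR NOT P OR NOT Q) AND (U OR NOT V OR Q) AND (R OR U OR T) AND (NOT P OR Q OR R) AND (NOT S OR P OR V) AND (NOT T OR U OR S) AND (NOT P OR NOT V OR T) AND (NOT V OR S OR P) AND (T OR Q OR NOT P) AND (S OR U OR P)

P: false; Q: false; R: false; S: false; T: false; U: true; V: false

Suppose V = false.
Suppose Q = false.
Suppose T = false.
From the singleton clause (NOT R), R = false.
From the singleton clause (U), U = true.
From the singleton clause (NOT S), S = false.
From the singleton clause (NOT P), P = false.
All clauses are satisfied.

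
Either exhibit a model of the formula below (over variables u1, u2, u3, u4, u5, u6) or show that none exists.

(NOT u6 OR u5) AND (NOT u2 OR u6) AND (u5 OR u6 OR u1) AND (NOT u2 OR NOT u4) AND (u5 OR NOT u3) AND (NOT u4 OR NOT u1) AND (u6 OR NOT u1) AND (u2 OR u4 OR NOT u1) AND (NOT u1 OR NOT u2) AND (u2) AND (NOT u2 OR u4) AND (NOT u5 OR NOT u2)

UNSATISFIABLE

The clause (u2) is unit, so u2 = true.
The clause (u6) is unit, so u6 = true.
The clause (u5) is unit, so u5 = true.
That conflicts with the unit clause (NOT u5).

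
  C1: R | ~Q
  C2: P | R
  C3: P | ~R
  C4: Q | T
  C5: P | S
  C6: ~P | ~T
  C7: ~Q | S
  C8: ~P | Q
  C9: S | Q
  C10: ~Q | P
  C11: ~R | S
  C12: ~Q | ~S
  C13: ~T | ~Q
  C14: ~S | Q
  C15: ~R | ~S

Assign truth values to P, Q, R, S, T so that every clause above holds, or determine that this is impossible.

UNSATISFIABLE

Case R = 1:
(P) alone gives P = 1.
(~T) alone gives T = 0.
(Q) alone gives Q = 1.
(S) alone gives S = 1.
But (~S) is also a unit clause — contradiction.
Undo R and try R = 0.
(~Q) alone gives Q = 0.
(P) alone gives P = 1.
But (~P) is also a unit clause — contradiction.
Either choice for R ends in contradiction.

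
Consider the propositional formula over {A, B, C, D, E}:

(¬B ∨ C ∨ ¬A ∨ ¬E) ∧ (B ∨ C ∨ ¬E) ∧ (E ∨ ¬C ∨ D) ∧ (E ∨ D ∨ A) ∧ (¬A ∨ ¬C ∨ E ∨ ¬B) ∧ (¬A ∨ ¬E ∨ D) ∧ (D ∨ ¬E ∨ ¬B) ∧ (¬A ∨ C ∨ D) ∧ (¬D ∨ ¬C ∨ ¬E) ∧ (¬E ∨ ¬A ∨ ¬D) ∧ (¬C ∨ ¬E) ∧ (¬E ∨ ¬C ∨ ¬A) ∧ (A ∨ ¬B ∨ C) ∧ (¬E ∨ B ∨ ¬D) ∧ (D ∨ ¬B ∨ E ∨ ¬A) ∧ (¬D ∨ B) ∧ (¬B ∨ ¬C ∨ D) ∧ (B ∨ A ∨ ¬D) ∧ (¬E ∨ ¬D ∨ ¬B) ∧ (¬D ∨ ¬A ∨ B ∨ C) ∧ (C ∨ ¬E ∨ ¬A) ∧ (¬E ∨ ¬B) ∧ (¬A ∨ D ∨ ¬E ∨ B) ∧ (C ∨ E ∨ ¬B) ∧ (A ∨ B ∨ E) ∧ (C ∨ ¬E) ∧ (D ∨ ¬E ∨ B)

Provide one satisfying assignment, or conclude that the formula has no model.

A ↦ False, B ↦ True, C ↦ True, D ↦ True, E ↦ False

Case C = True:
The clause (¬E) is unit, so E = False.
The clause (D) is unit, so D = True.
The clause (B) is unit, so B = True.
The clause (¬A) is unit, so A = False.
All clauses are satisfied.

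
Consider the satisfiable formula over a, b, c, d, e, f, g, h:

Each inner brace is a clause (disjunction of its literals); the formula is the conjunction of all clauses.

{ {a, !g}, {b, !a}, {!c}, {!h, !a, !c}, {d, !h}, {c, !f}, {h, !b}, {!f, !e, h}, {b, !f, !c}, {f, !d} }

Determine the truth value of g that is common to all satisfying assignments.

False

Suppose g = true.
Unit clause (a) forces a = true.
Unit clause (b) forces b = true.
Unit clause (!c) forces c = false.
Unit clause (!f) forces f = false.
Unit clause (h) forces h = true.
Unit clause (d) forces d = true.
Now (!d) is unsatisfied and unit — conflict.
So every satisfying assignment has g = False.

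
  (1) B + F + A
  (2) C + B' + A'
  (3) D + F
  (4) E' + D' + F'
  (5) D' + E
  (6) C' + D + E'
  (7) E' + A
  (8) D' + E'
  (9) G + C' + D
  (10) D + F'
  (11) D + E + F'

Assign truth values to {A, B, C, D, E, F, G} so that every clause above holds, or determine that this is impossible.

Branch on D: set D = 1.
Unit clause (E) forces E = 1.
That conflicts with the unit clause (E').
Backtrack on D: now try D = 0.
Unit clause (F) forces F = 1.
That conflicts with the unit clause (F').
Either choice for D ends in contradiction.

UNSATISFIABLE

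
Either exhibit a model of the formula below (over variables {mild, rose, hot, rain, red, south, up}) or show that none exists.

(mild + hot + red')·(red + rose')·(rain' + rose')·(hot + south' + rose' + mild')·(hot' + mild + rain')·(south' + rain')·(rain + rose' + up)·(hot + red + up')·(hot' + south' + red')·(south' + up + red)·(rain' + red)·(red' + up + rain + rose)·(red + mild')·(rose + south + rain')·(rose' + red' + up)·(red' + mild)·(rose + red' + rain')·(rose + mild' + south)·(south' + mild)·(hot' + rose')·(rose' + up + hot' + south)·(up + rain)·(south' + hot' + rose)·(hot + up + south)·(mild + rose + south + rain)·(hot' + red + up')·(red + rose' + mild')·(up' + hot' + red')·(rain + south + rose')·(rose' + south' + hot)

mild=1, rose=0, hot=0, rain=0, red=1, south=1, up=1

Suppose red = 1.
From the singleton clause (mild), mild = 1.
Suppose rain = 0.
From the singleton clause (up), up = 1.
From the singleton clause (hot'), hot = 0.
Suppose south = 1.
From the singleton clause (rose'), rose = 0.
Every clause now holds.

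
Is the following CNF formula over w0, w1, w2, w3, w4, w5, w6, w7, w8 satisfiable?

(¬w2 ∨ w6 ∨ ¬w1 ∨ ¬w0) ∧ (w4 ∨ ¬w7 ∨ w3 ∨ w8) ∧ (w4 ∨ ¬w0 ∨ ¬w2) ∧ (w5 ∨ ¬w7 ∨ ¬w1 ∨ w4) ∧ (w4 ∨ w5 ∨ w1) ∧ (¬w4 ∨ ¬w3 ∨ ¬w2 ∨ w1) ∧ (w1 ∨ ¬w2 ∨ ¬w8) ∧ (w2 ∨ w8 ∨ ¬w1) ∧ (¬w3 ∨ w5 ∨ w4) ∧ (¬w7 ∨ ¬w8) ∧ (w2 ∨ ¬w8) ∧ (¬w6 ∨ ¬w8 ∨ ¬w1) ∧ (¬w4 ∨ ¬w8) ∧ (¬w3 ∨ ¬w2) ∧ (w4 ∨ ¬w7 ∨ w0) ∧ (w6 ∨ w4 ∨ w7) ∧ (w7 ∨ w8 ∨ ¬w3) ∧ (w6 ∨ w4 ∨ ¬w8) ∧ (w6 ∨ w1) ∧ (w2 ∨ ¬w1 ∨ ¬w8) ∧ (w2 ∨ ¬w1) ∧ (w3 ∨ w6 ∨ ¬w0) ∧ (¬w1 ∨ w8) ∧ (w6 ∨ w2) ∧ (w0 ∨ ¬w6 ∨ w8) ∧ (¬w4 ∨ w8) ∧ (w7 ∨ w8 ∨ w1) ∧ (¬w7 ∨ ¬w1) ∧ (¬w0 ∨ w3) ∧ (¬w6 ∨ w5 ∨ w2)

Try w7 = True.
The clause (¬w8) is unit, so w8 = False.
The clause (¬w1) is unit, so w1 = False.
The clause (w6) is unit, so w6 = True.
The clause (w0) is unit, so w0 = True.
The clause (¬w4) is unit, so w4 = False.
The clause (w3) is unit, so w3 = True.
The clause (¬w2) is unit, so w2 = False.
The clause (w5) is unit, so w5 = True.
This assignment satisfies each clause.
A satisfying assignment: w0=True; w1=False; w2=False; w3=True; w4=False; w5=True; w6=True; w7=True; w8=False.

Yes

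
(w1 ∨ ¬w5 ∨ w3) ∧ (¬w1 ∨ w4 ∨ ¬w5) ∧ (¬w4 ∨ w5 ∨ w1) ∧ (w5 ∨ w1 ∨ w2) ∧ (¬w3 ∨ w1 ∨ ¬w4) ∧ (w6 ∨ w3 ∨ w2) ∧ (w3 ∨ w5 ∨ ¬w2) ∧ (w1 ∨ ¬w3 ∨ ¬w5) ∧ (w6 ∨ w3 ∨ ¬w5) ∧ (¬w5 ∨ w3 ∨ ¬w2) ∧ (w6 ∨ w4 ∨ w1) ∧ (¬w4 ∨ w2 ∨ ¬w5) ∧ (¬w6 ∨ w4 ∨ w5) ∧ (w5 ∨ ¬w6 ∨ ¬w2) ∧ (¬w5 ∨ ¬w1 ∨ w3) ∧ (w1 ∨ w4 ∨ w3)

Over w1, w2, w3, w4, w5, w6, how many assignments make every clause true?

8

There are 2^6 = 64 truth assignments over (w1, w2, w3, w4, w5, w6).
Split on w4. With w4 = True, the clauses containing w4 are satisfied and ¬w4 drops from the rest; 6 of the 2^5 = 32 assignments to the other variables satisfy what remains.
With w4 = False, by the same count on the reduced clause set, 2 assignments work.
(One model: w1=T, w2=F, w3=F, w4=T, w5=F, w6=T.)
Total: 6 + 2 = 8.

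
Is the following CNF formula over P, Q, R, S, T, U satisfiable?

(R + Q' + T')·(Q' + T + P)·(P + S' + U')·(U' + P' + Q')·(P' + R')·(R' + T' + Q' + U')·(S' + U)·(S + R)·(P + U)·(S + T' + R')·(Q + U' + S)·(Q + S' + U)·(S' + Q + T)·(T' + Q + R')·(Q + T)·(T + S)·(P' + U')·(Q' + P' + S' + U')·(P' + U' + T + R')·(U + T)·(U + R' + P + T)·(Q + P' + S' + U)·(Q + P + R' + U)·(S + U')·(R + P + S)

Suppose P = 0.
Unit clause (U) forces U = 1.
Unit clause (S') forces S = 0.
But (S) is also a unit clause — contradiction.
Undo P and try P = 1.
Unit clause (R') forces R = 0.
Unit clause (S) forces S = 1.
Unit clause (U) forces U = 1.
But (U') is also a unit clause — contradiction.
Either choice for P ends in contradiction.
No assignment satisfies every clause.

Unsatisfiable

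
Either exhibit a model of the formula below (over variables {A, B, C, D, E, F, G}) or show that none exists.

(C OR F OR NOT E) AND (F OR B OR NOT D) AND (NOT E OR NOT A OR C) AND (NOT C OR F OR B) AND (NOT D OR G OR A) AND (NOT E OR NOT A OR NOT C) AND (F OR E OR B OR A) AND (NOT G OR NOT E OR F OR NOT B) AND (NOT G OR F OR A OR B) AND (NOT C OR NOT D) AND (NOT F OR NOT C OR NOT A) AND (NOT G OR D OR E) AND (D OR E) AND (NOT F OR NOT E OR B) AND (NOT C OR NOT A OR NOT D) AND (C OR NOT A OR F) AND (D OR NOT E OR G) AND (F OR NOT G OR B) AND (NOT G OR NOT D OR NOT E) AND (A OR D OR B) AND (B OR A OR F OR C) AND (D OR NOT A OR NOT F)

A ↦ true, B ↦ false, C ↦ false, D ↦ true, E ↦ false, F ↦ true, G ↦ true

Suppose C = false.
Suppose F = true.
Suppose E = false.
The clause (D) is unit, so D = true.
Suppose G = true.
All clauses hold; A, B can take either value.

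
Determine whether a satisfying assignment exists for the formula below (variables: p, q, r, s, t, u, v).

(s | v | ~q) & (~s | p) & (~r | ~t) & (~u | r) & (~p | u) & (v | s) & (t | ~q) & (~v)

Satisfiable

From the singleton clause (~v), v = 0.
From the singleton clause (s), s = 1.
From the singleton clause (p), p = 1.
From the singleton clause (u), u = 1.
From the singleton clause (r), r = 1.
From the singleton clause (~t), t = 0.
From the singleton clause (~q), q = 0.
Every clause now holds.
A satisfying assignment: p=1, q=0, r=1, s=1, t=0, u=1, v=0.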